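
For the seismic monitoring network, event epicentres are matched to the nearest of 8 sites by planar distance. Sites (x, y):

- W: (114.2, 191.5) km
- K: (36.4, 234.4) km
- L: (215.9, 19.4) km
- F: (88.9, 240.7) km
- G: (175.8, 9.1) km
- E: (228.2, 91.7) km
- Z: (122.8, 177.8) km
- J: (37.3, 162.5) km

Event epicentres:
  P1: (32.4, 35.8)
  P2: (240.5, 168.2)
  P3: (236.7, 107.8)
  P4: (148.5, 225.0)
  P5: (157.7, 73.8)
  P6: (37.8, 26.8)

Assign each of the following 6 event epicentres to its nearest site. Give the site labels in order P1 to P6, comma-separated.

P1 → J (d²=16076.90)
P2 → E (d²=6003.54)
P3 → E (d²=331.46)
P4 → W (d²=2298.74)
P5 → G (d²=4513.70)
P6 → J (d²=18414.74)

J, E, E, W, G, J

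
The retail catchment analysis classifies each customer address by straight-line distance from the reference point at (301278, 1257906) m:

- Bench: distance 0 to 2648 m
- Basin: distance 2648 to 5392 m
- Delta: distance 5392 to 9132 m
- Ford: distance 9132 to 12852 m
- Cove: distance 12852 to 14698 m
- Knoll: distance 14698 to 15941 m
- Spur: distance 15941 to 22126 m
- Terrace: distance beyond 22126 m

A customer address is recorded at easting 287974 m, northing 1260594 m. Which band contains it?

Cove

Distance = √((287974−301278)² + (1260594−1257906)²) = √(176996416.000 + 7225344.000) = 13572.832 m.
12852 ≤ 13572.832 < 14698 → Cove.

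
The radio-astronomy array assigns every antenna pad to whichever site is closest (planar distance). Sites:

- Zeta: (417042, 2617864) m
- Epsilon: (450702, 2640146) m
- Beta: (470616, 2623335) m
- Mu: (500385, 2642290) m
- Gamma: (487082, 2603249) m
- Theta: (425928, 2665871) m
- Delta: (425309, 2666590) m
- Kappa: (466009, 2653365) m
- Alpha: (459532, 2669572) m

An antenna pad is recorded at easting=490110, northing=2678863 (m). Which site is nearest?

Alpha

Squared distances to each site:
Zeta: 9059810625.000; Epsilon: 3051996553.000; Beta: 3463374820.000; Mu: 1443159954.000; Gamma: 5726645780.000; Theta: 4288121188.000; Delta: 4349796130.000; Kappa: 1231006205.000; Alpha: 1021336765.000.
Minimum at Alpha.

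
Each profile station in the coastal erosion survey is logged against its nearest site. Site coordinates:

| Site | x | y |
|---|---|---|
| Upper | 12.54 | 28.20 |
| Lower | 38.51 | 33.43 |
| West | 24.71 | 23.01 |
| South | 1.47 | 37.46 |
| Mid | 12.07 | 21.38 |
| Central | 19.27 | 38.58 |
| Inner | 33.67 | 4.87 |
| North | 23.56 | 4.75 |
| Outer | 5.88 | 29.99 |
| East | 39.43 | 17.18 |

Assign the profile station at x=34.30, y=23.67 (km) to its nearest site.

East

Squared distances to each site:
Upper: 494.018; Lower: 112.982; West: 92.404; South: 1267.973; Mid: 499.417; Central: 448.209; Inner: 353.837; North: 473.314; Outer: 847.639; East: 68.437.
Minimum at East.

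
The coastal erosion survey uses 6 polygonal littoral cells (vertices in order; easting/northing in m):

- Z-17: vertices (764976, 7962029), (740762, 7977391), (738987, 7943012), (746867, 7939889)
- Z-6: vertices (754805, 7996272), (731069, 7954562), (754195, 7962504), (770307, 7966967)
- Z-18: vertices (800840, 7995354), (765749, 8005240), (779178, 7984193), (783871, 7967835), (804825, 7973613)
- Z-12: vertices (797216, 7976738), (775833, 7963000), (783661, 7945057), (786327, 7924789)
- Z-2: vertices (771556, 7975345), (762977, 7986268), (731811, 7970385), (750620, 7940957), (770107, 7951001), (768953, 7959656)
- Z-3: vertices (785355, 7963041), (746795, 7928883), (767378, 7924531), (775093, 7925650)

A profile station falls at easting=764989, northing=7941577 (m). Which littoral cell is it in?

Z-3

Cast a ray rightward from (764989, 7941577). For each polygon, the edges (by vertex number in listed order) whose endpoints lie on opposite sides of northing = 7941577, where each meets that height, and whether that is right or left of the point:
Z-17: 3–4 at easting≈742607.8 (left), 4–1 at easting≈748247.7 (left) → 0 crossings.
Z-6: no edge straddles that height → 0 crossings.
Z-18: no edge straddles that height → 0 crossings.
Z-12: 3–4 at easting≈784118.8 (right), 4–1 at easting≈789845.9 (right) → 2 crossings.
Z-2: 3–4 at easting≈750223.7 (left), 4–5 at easting≈751822.9 (left) → 0 crossings.
Z-3: 1–2 at easting≈761124.9 (left), 4–1 at easting≈779464.2 (right) → 1 crossing.
Only Z-3 has an odd count, so the point is inside Z-3.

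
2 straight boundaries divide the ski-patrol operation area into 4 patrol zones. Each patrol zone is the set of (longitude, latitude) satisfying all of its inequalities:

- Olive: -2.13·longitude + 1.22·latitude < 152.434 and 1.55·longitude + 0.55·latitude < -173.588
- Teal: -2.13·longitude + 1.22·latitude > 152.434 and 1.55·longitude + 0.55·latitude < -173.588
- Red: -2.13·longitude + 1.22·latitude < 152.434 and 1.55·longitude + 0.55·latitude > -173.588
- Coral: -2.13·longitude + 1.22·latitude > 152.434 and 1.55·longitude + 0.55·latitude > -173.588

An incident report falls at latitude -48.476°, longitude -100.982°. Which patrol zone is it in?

Teal

-2.13·-100.982 + 1.22·-48.476 = 155.951, which is > 152.434
1.55·-100.982 + 0.55·-48.476 = -183.184, which is < -173.588
This sign pattern matches Teal.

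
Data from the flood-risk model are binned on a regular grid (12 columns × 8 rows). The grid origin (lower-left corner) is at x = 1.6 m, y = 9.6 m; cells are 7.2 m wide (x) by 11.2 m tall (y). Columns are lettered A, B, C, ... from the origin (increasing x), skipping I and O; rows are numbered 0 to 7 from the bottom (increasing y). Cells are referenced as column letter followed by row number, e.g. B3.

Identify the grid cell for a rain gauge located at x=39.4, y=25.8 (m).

Column index: ⌊(39.4 − 1.6) / 7.2⌋ = ⌊5.250⌋ = 5 → column F
Row offset from origin: ⌊(25.8 − 9.6) / 11.2⌋ = ⌊1.446⌋ = 1 → row 1

F1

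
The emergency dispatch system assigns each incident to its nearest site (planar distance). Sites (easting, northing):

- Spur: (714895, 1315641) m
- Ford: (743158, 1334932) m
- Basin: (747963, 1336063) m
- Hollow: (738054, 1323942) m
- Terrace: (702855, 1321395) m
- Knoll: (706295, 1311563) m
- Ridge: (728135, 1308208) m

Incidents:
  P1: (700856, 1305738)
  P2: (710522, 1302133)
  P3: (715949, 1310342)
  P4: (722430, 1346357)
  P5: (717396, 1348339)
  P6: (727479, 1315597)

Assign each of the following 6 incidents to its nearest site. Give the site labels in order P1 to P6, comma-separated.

Knoll, Knoll, Spur, Ford, Ford, Ridge

P1 → Knoll (d²=63513346.00)
P2 → Knoll (d²=106792429.00)
P3 → Spur (d²=29190317.00)
P4 → Ford (d²=560180609.00)
P5 → Ford (d²=843428293.00)
P6 → Ridge (d²=55027657.00)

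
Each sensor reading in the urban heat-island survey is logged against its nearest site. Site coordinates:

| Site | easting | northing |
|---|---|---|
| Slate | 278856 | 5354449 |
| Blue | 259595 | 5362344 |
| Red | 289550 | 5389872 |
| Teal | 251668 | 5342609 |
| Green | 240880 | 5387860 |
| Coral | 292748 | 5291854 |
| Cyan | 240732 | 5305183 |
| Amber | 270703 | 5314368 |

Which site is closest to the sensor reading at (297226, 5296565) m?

Coral

Squared distances to each site:
Slate: 3688014356.000; Blue: 5742969002.000; Red: 8765117225.000; Teal: 4195581300.000; Green: 11509648741.000; Coral: 42246005.000; Cyan: 3265841960.000; Amber: 1020416338.000.
Minimum at Coral.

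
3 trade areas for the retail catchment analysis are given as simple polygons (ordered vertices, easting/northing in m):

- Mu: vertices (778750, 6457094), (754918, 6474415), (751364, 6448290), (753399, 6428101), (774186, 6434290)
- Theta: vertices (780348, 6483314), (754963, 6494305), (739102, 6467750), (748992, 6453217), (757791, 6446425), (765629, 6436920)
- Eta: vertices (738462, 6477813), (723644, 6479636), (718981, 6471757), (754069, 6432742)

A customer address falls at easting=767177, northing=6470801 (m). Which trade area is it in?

Cast a ray rightward from (767177, 6470801). For each polygon, the edges (by vertex number in listed order) whose endpoints lie on opposite sides of northing = 6470801, where each meets that height, and whether that is right or left of the point:
Mu: 1–2 at easting≈759890.5 (left), 2–3 at easting≈754426.4 (left) → 0 crossings.
Theta: 2–3 at easting≈740924.3 (left), 6–1 at easting≈776378.1 (right) → 1 crossing.
Eta: 3–4 at easting≈719840.8 (left), 4–1 at easting≈740890.1 (left) → 0 crossings.
Only Theta has an odd count, so the point is inside Theta.

Theta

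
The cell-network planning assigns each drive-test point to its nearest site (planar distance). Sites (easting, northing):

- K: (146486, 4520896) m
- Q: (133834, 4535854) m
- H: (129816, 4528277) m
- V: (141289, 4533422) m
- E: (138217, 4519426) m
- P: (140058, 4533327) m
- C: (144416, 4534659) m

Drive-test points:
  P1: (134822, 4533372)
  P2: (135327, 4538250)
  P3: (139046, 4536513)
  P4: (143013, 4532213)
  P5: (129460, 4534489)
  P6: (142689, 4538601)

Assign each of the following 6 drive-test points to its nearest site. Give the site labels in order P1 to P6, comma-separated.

P1 → Q (d²=7136468.00)
P2 → Q (d²=7969865.00)
P3 → P (d²=11174740.00)
P4 → V (d²=4433857.00)
P5 → Q (d²=20995101.00)
P6 → C (d²=18521893.00)

Q, Q, P, V, Q, C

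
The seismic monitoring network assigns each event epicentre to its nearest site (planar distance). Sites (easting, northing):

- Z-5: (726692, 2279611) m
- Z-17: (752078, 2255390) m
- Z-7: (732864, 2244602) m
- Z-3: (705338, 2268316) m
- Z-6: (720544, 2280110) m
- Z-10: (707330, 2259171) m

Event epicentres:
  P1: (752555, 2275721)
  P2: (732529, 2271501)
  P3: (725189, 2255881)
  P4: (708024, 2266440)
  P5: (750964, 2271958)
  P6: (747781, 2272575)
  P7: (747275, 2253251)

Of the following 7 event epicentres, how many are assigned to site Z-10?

P1 → Z-17
P2 → Z-5
P3 → Z-7
P4 → Z-3
P5 → Z-17
P6 → Z-17
P7 → Z-17
0 of the 7 go to Z-10.

0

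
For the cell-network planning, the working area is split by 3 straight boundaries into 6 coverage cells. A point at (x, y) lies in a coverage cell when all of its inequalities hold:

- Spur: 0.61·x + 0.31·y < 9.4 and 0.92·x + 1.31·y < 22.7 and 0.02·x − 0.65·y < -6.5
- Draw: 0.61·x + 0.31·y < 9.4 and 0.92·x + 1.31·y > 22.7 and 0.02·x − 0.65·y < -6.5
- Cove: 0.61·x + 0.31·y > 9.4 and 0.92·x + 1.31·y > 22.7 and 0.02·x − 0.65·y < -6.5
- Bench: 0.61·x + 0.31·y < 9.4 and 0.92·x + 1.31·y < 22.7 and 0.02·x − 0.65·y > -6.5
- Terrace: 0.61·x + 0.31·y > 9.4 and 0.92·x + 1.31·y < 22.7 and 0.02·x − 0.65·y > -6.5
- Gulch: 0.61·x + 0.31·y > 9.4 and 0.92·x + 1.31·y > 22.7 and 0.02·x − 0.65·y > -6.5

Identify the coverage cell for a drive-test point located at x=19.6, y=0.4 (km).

0.61·19.6 + 0.31·0.4 = 12.080, which is > 9.4
0.92·19.6 + 1.31·0.4 = 18.556, which is < 22.7
0.02·19.6 − 0.65·0.4 = 0.132, which is > -6.5
This sign pattern matches Terrace.

Terrace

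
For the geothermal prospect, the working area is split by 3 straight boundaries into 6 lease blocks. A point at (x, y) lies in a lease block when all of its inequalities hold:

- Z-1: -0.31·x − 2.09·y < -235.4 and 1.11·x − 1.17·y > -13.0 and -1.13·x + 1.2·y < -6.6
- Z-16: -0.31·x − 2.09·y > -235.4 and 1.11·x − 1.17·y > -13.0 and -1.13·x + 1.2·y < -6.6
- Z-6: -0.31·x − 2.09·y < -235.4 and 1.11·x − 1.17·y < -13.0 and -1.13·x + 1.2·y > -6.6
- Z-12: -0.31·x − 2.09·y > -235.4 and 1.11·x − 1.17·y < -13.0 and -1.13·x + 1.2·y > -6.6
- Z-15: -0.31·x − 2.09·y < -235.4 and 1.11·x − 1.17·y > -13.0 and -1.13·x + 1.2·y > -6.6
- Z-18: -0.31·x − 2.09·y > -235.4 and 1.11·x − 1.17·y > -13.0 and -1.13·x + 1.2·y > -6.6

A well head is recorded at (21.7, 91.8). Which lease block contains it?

-0.31·21.7 − 2.09·91.8 = -198.589, which is > -235.4
1.11·21.7 − 1.17·91.8 = -83.319, which is < -13.0
-1.13·21.7 + 1.2·91.8 = 85.639, which is > -6.6
This sign pattern matches Z-12.

Z-12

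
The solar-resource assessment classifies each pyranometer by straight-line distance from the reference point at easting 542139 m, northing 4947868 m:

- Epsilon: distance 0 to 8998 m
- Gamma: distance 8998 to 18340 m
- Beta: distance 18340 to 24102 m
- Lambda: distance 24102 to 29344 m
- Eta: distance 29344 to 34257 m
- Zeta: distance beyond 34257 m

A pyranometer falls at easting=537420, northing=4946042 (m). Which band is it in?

Epsilon

Distance = √((537420−542139)² + (4946042−4947868)²) = √(22268961.000 + 3334276.000) = 5059.964 m.
0 ≤ 5059.964 < 8998 → Epsilon.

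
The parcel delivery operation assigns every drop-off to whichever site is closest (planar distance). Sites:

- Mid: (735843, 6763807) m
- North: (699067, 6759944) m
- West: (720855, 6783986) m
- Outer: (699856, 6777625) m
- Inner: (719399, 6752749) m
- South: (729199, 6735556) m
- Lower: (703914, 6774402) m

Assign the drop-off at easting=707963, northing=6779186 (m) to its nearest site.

Lower

Squared distances to each site:
Mid: 1013808041.000; North: 449393380.000; West: 189243664.000; Outer: 68160170.000; Inner: 829697065.000; South: 2354544596.000; Lower: 39281057.000.
Minimum at Lower.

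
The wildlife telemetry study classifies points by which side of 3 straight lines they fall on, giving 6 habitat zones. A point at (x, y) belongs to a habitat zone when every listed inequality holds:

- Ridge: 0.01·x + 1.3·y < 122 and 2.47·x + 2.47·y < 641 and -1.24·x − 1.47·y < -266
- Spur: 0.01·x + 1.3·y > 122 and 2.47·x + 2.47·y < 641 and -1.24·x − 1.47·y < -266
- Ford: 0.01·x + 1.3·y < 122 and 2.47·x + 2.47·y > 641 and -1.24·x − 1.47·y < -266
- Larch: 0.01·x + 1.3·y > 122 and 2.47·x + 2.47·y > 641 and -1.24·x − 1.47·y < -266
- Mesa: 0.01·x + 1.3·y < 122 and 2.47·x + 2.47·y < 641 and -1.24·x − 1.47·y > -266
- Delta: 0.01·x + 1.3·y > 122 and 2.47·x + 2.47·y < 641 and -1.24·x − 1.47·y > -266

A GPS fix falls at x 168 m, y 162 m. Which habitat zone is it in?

0.01·168 + 1.3·162 = 212.280, which is > 122
2.47·168 + 2.47·162 = 815.100, which is > 641
-1.24·168 − 1.47·162 = -446.460, which is < -266
This sign pattern matches Larch.

Larch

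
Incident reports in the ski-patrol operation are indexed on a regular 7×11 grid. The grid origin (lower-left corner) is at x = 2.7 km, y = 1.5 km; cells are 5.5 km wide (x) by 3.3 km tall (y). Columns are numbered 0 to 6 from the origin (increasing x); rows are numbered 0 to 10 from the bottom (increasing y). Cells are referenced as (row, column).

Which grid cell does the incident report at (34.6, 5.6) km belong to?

Column index: ⌊(34.6 − 2.7) / 5.5⌋ = ⌊5.800⌋ = 5
Row offset from origin: ⌊(5.6 − 1.5) / 3.3⌋ = ⌊1.242⌋ = 1 → row 1

(1, 5)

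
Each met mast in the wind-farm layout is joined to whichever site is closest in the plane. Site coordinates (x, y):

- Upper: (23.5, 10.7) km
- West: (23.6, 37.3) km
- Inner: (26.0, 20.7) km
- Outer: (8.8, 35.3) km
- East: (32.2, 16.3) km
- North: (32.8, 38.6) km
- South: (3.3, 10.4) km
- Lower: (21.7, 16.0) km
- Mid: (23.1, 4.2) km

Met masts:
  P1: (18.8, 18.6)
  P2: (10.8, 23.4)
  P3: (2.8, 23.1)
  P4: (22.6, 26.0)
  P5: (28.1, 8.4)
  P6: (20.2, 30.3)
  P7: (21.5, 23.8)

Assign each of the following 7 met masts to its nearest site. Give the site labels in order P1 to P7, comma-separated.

Lower, Outer, South, Inner, Upper, West, Inner

P1 → Lower (d²=15.17)
P2 → Outer (d²=145.61)
P3 → South (d²=161.54)
P4 → Inner (d²=39.65)
P5 → Upper (d²=26.45)
P6 → West (d²=60.56)
P7 → Inner (d²=29.86)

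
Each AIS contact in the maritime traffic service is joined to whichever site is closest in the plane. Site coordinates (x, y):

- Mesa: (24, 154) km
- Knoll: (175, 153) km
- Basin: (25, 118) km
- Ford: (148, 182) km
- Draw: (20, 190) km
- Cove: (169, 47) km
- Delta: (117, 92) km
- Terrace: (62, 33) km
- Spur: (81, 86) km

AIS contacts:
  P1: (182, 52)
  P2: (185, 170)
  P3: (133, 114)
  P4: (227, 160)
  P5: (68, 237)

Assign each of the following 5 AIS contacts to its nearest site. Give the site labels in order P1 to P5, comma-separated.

Cove, Knoll, Delta, Knoll, Draw

P1 → Cove (d²=194.00)
P2 → Knoll (d²=389.00)
P3 → Delta (d²=740.00)
P4 → Knoll (d²=2753.00)
P5 → Draw (d²=4513.00)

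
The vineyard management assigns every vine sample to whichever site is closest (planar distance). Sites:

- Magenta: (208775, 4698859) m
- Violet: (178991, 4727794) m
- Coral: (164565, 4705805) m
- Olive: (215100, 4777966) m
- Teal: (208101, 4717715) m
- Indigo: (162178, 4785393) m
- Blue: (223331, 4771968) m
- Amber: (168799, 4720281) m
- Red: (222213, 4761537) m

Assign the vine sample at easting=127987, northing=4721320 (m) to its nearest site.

Coral

Squared distances to each site:
Magenta: 7031197465.000; Violet: 2643320692.000; Coral: 1578665309.000; Olive: 10797444085.000; Teal: 6431249021.000; Indigo: 5274373810.000; Blue: 11655698240.000; Amber: 1666698865.000; Red: 10495946165.000.
Minimum at Coral.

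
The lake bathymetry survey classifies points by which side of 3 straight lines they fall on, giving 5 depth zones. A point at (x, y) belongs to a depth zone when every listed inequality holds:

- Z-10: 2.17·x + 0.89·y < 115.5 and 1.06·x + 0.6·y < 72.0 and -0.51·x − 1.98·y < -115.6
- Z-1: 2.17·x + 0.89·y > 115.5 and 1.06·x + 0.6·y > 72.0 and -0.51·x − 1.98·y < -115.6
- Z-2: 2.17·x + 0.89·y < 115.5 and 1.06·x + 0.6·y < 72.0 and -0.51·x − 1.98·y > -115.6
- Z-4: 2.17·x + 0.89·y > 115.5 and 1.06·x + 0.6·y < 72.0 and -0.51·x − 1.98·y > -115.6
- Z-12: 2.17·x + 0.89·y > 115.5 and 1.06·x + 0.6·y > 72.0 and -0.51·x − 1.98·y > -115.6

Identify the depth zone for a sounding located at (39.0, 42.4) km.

2.17·39.0 + 0.89·42.4 = 122.366, which is > 115.5
1.06·39.0 + 0.6·42.4 = 66.780, which is < 72.0
-0.51·39.0 − 1.98·42.4 = -103.842, which is > -115.6
This sign pattern matches Z-4.

Z-4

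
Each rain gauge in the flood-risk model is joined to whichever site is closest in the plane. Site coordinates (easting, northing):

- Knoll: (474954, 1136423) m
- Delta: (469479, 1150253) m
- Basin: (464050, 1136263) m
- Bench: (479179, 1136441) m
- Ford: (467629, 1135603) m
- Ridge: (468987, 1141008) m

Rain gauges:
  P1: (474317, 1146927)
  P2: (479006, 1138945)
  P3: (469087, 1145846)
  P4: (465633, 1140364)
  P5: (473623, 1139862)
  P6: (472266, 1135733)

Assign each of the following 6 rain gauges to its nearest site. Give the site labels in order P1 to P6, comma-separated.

P1 → Delta (d²=34468520.00)
P2 → Bench (d²=6299945.00)
P3 → Delta (d²=19575313.00)
P4 → Ridge (d²=11664052.00)
P5 → Knoll (d²=13598282.00)
P6 → Knoll (d²=7701444.00)

Delta, Bench, Delta, Ridge, Knoll, Knoll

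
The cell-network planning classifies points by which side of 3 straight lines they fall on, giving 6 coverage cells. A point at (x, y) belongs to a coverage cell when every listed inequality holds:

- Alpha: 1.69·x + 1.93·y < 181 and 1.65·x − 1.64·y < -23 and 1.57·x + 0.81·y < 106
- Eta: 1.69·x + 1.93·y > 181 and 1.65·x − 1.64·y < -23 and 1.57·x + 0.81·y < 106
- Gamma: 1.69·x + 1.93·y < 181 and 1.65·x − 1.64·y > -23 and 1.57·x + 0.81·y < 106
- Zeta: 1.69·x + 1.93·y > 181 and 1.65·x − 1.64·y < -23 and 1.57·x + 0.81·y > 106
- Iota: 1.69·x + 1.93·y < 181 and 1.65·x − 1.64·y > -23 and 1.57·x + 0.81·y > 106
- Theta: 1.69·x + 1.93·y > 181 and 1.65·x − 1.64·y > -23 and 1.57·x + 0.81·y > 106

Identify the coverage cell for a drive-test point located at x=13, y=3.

Gamma

1.69·13 + 1.93·3 = 27.760, which is < 181
1.65·13 − 1.64·3 = 16.530, which is > -23
1.57·13 + 0.81·3 = 22.840, which is < 106
This sign pattern matches Gamma.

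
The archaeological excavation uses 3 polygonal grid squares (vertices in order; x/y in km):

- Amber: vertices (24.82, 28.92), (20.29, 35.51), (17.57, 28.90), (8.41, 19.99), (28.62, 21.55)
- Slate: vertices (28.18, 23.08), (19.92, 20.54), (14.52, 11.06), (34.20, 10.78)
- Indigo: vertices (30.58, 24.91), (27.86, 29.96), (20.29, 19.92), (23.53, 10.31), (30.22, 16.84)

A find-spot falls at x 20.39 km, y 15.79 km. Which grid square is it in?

Cast a ray rightward from (20.39, 15.79). For each polygon, the edges (by vertex number in listed order) whose endpoints lie on opposite sides of y = 15.79, where each meets that height, and whether that is right or left of the point:
Amber: no edge straddles that height → 0 crossings.
Slate: 2–3 at x≈17.214 (left), 4–1 at x≈31.748 (right) → 1 crossing.
Indigo: 3–4 at x≈21.682 (right), 4–5 at x≈29.144 (right) → 2 crossings.
Only Slate has an odd count, so the point is inside Slate.

Slate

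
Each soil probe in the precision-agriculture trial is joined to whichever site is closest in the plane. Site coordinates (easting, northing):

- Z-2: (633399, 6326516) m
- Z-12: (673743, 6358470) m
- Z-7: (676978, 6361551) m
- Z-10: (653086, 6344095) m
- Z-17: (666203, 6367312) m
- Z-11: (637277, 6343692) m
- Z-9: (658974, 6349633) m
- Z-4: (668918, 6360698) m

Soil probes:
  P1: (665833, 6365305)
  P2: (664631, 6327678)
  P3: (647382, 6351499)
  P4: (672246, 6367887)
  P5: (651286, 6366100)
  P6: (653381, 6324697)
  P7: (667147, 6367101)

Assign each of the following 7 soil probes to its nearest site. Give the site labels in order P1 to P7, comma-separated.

P1 → Z-17 (d²=4164949.00)
P2 → Z-10 (d²=402804914.00)
P3 → Z-10 (d²=87354832.00)
P4 → Z-17 (d²=36848474.00)
P5 → Z-17 (d²=223985833.00)
P6 → Z-10 (d²=376369429.00)
P7 → Z-17 (d²=935657.00)

Z-17, Z-10, Z-10, Z-17, Z-17, Z-10, Z-17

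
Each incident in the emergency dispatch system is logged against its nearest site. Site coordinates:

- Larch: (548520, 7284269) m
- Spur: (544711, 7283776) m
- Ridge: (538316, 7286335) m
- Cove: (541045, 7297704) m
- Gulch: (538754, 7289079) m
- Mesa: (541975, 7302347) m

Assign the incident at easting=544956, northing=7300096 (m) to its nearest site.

Mesa

Squared distances to each site:
Larch: 263196025.000; Spur: 266402425.000; Ridge: 233454721.000; Cove: 21017585.000; Gulch: 159839093.000; Mesa: 13953362.000.
Minimum at Mesa.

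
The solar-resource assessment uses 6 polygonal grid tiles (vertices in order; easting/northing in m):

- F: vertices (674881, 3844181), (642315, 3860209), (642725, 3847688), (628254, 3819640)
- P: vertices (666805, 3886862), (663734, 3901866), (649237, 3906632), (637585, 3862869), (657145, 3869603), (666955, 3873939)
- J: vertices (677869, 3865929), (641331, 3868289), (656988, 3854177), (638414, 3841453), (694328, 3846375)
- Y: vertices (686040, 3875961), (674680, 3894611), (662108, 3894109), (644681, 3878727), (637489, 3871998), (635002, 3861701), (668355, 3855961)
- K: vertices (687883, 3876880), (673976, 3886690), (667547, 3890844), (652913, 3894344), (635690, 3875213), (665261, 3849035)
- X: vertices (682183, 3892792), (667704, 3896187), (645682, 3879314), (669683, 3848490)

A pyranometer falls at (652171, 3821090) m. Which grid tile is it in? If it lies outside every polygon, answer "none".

Cast a ray rightward from (652171, 3821090). For each polygon, the edges (by vertex number in listed order) whose endpoints lie on opposite sides of northing = 3821090, where each meets that height, and whether that is right or left of the point:
F: 3–4 at easting≈629002.1 (left), 4–1 at easting≈631008.9 (left) → 0 crossings.
P: no edge straddles that height → 0 crossings.
J: no edge straddles that height → 0 crossings.
Y: no edge straddles that height → 0 crossings.
K: no edge straddles that height → 0 crossings.
X: no edge straddles that height → 0 crossings.
All counts are even, so the point lies outside every listed polygon.

none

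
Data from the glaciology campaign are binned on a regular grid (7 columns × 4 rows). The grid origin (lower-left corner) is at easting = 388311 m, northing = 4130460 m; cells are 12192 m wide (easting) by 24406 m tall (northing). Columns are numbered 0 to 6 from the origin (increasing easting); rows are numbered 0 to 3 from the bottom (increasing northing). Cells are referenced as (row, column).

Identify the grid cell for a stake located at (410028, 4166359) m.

Column index: ⌊(410028 − 388311) / 12192⌋ = ⌊1.781⌋ = 1
Row offset from origin: ⌊(4166359 − 4130460) / 24406⌋ = ⌊1.471⌋ = 1 → row 1

(1, 1)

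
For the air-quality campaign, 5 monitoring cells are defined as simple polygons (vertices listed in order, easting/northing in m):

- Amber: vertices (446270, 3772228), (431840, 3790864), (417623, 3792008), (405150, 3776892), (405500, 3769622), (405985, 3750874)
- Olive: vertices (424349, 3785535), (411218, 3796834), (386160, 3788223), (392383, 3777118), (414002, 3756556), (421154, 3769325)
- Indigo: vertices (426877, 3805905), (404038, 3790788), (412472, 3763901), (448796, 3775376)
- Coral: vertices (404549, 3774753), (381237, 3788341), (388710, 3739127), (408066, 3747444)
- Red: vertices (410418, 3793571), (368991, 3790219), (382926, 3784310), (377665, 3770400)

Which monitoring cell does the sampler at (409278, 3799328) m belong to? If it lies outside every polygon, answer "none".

Cast a ray rightward from (409278, 3799328). For each polygon, the edges (by vertex number in listed order) whose endpoints lie on opposite sides of northing = 3799328, where each meets that height, and whether that is right or left of the point:
Amber: no edge straddles that height → 0 crossings.
Olive: no edge straddles that height → 0 crossings.
Indigo: 1–2 at easting≈416940.4 (right), 4–1 at easting≈431599.1 (right) → 2 crossings.
Coral: no edge straddles that height → 0 crossings.
Red: no edge straddles that height → 0 crossings.
All counts are even, so the point lies outside every listed polygon.

none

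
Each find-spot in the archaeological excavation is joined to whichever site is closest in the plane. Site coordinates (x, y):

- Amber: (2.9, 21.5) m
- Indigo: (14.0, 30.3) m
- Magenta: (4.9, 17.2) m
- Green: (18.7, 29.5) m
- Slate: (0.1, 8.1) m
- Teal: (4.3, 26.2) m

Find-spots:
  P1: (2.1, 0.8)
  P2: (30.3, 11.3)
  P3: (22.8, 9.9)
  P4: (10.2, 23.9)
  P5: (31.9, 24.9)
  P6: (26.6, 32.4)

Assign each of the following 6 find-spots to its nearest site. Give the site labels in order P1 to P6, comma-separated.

Slate, Green, Magenta, Teal, Green, Green

P1 → Slate (d²=57.29)
P2 → Green (d²=465.80)
P3 → Magenta (d²=373.70)
P4 → Teal (d²=40.10)
P5 → Green (d²=195.40)
P6 → Green (d²=70.82)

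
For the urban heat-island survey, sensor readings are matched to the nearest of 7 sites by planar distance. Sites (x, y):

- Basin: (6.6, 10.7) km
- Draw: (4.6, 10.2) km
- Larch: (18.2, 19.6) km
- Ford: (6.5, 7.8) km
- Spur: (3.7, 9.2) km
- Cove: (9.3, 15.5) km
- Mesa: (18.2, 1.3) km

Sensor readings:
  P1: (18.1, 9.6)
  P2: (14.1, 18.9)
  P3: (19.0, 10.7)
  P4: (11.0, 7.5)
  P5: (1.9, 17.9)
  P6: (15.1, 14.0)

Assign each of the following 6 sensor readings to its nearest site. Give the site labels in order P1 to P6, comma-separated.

Mesa, Larch, Larch, Ford, Cove, Cove

P1 → Mesa (d²=68.90)
P2 → Larch (d²=17.30)
P3 → Larch (d²=79.85)
P4 → Ford (d²=20.34)
P5 → Cove (d²=60.52)
P6 → Cove (d²=35.89)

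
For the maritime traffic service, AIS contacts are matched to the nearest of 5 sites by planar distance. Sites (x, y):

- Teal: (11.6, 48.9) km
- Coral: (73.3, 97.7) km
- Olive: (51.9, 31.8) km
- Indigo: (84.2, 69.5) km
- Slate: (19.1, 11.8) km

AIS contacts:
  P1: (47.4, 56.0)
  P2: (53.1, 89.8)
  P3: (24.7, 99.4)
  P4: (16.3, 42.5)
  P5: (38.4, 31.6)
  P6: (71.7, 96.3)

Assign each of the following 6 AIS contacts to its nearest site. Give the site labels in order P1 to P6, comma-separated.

P1 → Olive (d²=605.89)
P2 → Coral (d²=470.45)
P3 → Coral (d²=2364.85)
P4 → Teal (d²=63.05)
P5 → Olive (d²=182.29)
P6 → Coral (d²=4.52)

Olive, Coral, Coral, Teal, Olive, Coral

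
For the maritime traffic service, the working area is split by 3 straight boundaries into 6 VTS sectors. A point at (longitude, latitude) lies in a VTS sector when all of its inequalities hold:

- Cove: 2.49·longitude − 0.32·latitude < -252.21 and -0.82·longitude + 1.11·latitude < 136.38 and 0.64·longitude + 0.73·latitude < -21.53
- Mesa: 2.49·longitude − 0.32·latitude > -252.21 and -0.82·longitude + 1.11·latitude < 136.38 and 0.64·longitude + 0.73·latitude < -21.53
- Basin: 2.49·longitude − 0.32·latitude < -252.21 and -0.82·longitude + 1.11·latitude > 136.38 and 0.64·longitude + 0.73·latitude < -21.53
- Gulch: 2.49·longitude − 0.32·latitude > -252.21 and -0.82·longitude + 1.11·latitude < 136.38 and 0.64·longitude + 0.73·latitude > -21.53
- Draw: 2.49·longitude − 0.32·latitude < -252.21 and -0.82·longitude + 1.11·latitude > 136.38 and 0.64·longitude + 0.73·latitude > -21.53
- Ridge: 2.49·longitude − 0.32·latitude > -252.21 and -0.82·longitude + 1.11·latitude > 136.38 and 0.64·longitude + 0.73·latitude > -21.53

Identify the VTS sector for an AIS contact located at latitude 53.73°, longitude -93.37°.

2.49·-93.37 − 0.32·53.73 = -249.685, which is > -252.21
-0.82·-93.37 + 1.11·53.73 = 136.204, which is < 136.38
0.64·-93.37 + 0.73·53.73 = -20.534, which is > -21.53
This sign pattern matches Gulch.

Gulch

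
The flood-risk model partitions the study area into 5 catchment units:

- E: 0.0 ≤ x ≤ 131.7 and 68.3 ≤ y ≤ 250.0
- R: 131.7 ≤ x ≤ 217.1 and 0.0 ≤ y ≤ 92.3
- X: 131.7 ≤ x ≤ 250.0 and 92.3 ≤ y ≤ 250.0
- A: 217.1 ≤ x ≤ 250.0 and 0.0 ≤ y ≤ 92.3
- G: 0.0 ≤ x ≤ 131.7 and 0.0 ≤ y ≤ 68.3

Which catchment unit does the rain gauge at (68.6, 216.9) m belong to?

The point has x = 68.6 and y = 216.9.
Only E satisfies 0.0 ≤ x ≤ 131.7 and 68.3 ≤ y ≤ 250.0.

E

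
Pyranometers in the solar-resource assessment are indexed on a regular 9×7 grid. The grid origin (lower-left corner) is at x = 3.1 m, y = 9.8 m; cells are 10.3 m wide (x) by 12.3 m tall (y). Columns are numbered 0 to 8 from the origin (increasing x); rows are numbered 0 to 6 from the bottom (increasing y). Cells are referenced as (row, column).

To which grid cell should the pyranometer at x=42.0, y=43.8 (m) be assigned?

(2, 3)

Column index: ⌊(42.0 − 3.1) / 10.3⌋ = ⌊3.777⌋ = 3
Row offset from origin: ⌊(43.8 − 9.8) / 12.3⌋ = ⌊2.764⌋ = 2 → row 2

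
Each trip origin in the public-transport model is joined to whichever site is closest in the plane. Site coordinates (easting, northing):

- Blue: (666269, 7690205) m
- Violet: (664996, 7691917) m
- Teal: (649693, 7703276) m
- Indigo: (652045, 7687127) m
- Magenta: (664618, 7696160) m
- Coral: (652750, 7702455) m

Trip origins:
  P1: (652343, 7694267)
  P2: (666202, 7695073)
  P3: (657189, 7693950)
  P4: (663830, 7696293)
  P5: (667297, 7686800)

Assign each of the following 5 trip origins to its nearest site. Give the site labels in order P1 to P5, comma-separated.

P1 → Indigo (d²=51068404.00)
P2 → Magenta (d²=3690625.00)
P3 → Magenta (d²=60074141.00)
P4 → Magenta (d²=638633.00)
P5 → Blue (d²=12650809.00)

Indigo, Magenta, Magenta, Magenta, Blue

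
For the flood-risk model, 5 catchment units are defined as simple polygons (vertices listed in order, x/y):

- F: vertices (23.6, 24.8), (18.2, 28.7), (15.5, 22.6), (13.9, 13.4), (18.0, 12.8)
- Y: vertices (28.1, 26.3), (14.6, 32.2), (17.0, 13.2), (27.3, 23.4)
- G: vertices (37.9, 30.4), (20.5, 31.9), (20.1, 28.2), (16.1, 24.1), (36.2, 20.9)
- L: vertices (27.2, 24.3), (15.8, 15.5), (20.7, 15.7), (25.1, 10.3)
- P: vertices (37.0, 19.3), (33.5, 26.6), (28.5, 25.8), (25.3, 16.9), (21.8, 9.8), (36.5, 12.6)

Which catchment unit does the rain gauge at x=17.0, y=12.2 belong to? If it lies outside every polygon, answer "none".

none

Cast a ray rightward from (17.0, 12.2). For each polygon, the edges (by vertex number in listed order) whose endpoints lie on opposite sides of y = 12.2, where each meets that height, and whether that is right or left of the point:
F: no edge straddles that height → 0 crossings.
Y: no edge straddles that height → 0 crossings.
G: no edge straddles that height → 0 crossings.
L: 3–4 at x≈23.55 (right), 4–1 at x≈25.39 (right) → 2 crossings.
P: 4–5 at x≈22.98 (right), 5–6 at x≈34.40 (right) → 2 crossings.
All counts are even, so the point lies outside every listed polygon.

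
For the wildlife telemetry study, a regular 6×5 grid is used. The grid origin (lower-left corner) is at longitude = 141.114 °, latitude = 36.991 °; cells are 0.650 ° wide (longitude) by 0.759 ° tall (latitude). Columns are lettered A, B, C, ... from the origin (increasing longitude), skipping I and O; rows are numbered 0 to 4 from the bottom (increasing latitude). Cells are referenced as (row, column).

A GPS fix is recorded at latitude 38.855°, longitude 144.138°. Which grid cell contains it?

Column index: ⌊(144.138 − 141.114) / 0.650⌋ = ⌊4.652⌋ = 4 → column E
Row offset from origin: ⌊(38.855 − 36.991) / 0.759⌋ = ⌊2.456⌋ = 2 → row 2

(2, E)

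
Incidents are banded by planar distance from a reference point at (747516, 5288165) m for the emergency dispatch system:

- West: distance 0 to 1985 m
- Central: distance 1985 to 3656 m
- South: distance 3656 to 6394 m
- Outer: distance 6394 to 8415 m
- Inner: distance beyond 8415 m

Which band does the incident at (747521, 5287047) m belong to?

Distance = √((747521−747516)² + (5287047−5288165)²) = √(25.000 + 1249924.000) = 1118.011 m.
0 ≤ 1118.011 < 1985 → West.

West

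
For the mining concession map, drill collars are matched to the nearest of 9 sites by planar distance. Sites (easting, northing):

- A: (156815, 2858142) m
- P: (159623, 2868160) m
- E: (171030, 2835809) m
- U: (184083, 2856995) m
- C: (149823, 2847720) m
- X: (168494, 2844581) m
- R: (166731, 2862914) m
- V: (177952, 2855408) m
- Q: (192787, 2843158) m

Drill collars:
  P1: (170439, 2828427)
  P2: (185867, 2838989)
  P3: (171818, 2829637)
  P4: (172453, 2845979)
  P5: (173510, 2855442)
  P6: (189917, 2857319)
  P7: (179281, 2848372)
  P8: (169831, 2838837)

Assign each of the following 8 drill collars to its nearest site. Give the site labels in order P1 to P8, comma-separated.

P1 → E (d²=54843205.00)
P2 → Q (d²=65266961.00)
P3 → E (d²=38714528.00)
P4 → X (d²=17628085.00)
P5 → V (d²=19732520.00)
P6 → U (d²=34140532.00)
P7 → V (d²=51271537.00)
P8 → E (d²=10606385.00)

E, Q, E, X, V, U, V, E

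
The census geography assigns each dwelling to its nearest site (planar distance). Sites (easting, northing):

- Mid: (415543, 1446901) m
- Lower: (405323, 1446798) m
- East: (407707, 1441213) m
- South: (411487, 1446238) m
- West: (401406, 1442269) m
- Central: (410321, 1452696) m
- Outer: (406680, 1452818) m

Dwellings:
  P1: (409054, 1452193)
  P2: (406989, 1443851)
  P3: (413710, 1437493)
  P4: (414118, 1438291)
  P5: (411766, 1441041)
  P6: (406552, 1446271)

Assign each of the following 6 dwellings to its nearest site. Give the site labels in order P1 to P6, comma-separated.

P1 → Central (d²=1858298.00)
P2 → East (d²=7474568.00)
P3 → East (d²=49874409.00)
P4 → East (d²=49639005.00)
P5 → East (d²=16505065.00)
P6 → Lower (d²=1788170.00)

Central, East, East, East, East, Lower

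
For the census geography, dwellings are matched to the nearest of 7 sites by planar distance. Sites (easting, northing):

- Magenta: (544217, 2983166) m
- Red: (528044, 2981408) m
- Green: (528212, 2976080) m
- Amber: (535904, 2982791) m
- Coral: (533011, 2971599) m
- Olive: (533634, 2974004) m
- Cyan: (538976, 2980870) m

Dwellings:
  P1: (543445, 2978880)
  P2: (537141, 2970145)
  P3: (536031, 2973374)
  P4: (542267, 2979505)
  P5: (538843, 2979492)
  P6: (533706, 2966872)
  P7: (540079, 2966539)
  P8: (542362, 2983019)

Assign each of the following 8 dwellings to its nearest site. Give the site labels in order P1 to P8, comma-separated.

Magenta, Coral, Olive, Cyan, Cyan, Coral, Coral, Magenta

P1 → Magenta (d²=18965780.00)
P2 → Coral (d²=19171016.00)
P3 → Olive (d²=6142509.00)
P4 → Cyan (d²=12693906.00)
P5 → Cyan (d²=1916573.00)
P6 → Coral (d²=22827554.00)
P7 → Coral (d²=75560224.00)
P8 → Magenta (d²=3462634.00)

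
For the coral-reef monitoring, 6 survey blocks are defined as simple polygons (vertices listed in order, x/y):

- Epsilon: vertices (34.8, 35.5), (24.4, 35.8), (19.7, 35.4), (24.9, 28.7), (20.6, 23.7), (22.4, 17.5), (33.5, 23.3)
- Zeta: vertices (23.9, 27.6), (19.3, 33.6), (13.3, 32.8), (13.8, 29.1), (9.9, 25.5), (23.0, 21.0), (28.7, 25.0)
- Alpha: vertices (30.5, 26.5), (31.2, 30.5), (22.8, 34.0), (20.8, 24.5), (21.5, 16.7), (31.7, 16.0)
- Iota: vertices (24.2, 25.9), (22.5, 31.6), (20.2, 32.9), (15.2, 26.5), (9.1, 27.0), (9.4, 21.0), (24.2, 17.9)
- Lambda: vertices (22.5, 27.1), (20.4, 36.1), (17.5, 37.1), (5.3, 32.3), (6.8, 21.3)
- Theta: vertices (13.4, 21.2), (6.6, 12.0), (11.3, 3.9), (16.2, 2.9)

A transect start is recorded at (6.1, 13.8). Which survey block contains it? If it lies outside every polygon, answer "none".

Cast a ray rightward from (6.1, 13.8). For each polygon, the edges (by vertex number in listed order) whose endpoints lie on opposite sides of y = 13.8, where each meets that height, and whether that is right or left of the point:
Epsilon: no edge straddles that height → 0 crossings.
Zeta: no edge straddles that height → 0 crossings.
Alpha: no edge straddles that height → 0 crossings.
Iota: no edge straddles that height → 0 crossings.
Lambda: no edge straddles that height → 0 crossings.
Theta: 1–2 at x≈7.93 (right), 4–1 at x≈14.53 (right) → 2 crossings.
All counts are even, so the point lies outside every listed polygon.

none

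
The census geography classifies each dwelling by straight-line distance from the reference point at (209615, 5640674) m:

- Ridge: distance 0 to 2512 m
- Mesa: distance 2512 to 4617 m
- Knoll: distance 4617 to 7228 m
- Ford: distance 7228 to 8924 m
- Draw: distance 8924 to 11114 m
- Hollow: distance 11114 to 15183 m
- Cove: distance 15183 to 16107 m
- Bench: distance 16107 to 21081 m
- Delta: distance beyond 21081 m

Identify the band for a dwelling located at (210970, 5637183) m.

Mesa

Distance = √((210970−209615)² + (5637183−5640674)²) = √(1836025.000 + 12187081.000) = 3744.744 m.
2512 ≤ 3744.744 < 4617 → Mesa.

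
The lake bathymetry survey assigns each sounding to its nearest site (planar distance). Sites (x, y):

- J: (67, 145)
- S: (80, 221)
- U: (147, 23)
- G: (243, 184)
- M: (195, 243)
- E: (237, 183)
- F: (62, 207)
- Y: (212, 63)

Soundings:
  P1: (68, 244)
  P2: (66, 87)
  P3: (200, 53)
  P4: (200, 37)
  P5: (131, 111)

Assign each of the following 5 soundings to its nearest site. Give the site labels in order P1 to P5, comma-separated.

S, J, Y, Y, J

P1 → S (d²=673.00)
P2 → J (d²=3365.00)
P3 → Y (d²=244.00)
P4 → Y (d²=820.00)
P5 → J (d²=5252.00)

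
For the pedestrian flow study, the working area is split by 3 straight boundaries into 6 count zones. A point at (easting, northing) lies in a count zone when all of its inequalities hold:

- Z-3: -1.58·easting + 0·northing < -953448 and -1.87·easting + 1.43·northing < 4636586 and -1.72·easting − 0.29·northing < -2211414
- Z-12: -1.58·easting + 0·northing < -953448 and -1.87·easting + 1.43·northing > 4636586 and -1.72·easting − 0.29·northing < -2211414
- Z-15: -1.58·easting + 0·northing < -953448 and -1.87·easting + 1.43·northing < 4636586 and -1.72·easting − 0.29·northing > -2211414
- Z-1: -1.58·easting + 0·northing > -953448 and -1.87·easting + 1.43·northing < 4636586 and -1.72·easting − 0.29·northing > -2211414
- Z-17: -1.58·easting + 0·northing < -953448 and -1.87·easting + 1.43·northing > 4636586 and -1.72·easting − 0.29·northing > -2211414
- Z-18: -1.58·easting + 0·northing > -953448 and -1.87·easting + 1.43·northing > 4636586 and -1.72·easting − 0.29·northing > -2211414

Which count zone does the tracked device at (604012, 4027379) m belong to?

-1.58·604012 + 0·4027379 = -954338.960, which is < -953448
-1.87·604012 + 1.43·4027379 = 4629649.530, which is < 4636586
-1.72·604012 − 0.29·4027379 = -2206840.550, which is > -2211414
This sign pattern matches Z-15.

Z-15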